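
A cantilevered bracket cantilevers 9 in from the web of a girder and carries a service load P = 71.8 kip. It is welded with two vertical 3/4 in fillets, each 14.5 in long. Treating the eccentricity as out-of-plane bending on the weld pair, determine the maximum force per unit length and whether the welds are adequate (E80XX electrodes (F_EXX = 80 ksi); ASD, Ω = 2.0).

f_max ≈ 9.55 kip/in; adequate

L_w = 2 × 14.5 = 29 in; section modulus (unit throat) S = 2 × L²/6 = 70.08 in².
Direct shear f_v = P/L_w = 71.8/29 = 2.476 kip/in.
Moment M = P × e = 71.8 × 9 = 646.2 kip·in; bending f_b = M/S = 9.22 kip/in.
f_max = √(f_v² + f_b²) = √(2.476² + 9.22²) = 9.547 kip/in.
r_n/Ω = (1/2.0) × 0.6 × 80 × (0.707 × 0.75) = 12.73 kip/in → adequate.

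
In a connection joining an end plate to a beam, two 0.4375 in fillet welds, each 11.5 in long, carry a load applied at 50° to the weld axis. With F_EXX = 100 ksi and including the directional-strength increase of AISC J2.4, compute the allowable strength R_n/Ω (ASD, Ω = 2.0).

R_n/Ω ≈ 285 kip

t_e = 0.707 × 0.4375 = 0.3093 in; A_we = 0.3093 × 23 = 7.114 in².
Directional factor: 1.0 + 0.5 sin^1.5(50°) = 1.335.
F_nw = 0.6 × 100 × 1.335 = 80.11 ksi.
R_n/Ω = (80.11 × 7.114) / 2.0 = 285 kip.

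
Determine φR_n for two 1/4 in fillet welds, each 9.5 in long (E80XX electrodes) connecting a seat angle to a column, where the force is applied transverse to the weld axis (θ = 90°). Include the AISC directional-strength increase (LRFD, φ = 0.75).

E80XX → F_EXX = 80 ksi.
t_e = 0.707 × 0.25 = 0.1767 in; A_we = 0.1767 × 19 = 3.358 in².
Directional factor: 1.0 + 0.5 sin^1.5(90°) = 1.5.
F_nw = 0.6 × 80 × 1.5 = 72 ksi.
φR_n = 0.75 × 72 × 3.358 = 181.3 kips.

φR_n ≈ 181 kips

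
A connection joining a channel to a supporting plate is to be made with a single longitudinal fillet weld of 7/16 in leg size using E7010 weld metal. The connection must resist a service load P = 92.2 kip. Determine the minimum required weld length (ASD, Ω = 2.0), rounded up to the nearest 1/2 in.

L = 14.5 in

E70XX → F_EXX = 70 ksi.
Throat t_e = 0.707 × 0.4375 = 0.3093 in.
r_n/Ω = (0.6 × 70 × 0.3093) / 2.0 = 6.496 kip/in.
L_req = P / (r_n/Ω) = 92.2 / 6.496 = 14.19 in total.
Round up → use L = 14.5 in.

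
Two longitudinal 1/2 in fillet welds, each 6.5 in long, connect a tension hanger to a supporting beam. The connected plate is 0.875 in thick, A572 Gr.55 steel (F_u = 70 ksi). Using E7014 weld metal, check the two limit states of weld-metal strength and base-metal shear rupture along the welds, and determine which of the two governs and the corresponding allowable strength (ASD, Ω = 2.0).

R_n/Ω ≈ 96.5 kips (weld metal governs)

E70XX → F_EXX = 70 ksi.
t_e = 0.707 × 0.5 = 0.3535 in; L = 13 in.
Weld metal: R_n/Ω = (1/2.0) × 0.6 × 70 × 0.3535 × 13 = 96.51 kips.
Base metal (shear rupture): R_n/Ω = (1/2.0) × 0.6 × 70 × 0.875 × 13 = 238.9 kips.
Governing: weld metal.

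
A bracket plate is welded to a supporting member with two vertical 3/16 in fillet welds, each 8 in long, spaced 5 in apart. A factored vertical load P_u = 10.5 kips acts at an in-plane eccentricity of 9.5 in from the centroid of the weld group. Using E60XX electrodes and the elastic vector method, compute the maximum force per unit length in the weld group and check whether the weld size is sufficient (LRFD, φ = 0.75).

f_max ≈ 2.94 kip/in; adequate

E60XX → F_EXX = 60 ksi.
Total weld length L_w = 16 in. Treat welds as unit-width lines.
Polar moment about centroid: J = 2[d³/12 + d(b/2)²] = 2[8³/12 + 8×2.5²] = 185.3 in³.
Direct shear f_v = P/L_w = 10.5 / 16 = 0.6562 kip/in (vertical).
Torsion M = P·e = 10.5 × 9.5 = 99.75 kip·in.
Critical point at (x, y) = (2.5, 4) from centroid. f_tx = M·y/J = 2.153 kip/in; f_ty = M·x/J = 1.346 kip/in.
Resultant f_max = √[f_tx² + (f_v + f_ty)²] = √[2.153² + (0.6562 + 1.346)²] = 2.94 kip/in.
Capacity per unit length: φr_n = 0.75 × 0.6 × 60 × (0.707 × 0.1875) = 3.579 kip/in.
2.94 ≤ 3.579 → adequate.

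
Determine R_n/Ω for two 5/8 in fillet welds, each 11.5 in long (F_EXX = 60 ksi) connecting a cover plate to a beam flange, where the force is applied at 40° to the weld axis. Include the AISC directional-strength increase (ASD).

R_n/Ω ≈ 230 kips

t_e = 0.707 × 0.625 = 0.4419 in; A_we = 0.4419 × 23 = 10.16 in².
Directional factor: 1.0 + 0.5 sin^1.5(40°) = 1.258.
F_nw = 0.6 × 60 × 1.258 = 45.28 ksi.
R_n/Ω = (45.28 × 10.16) / 2.0 = 230.1 kips.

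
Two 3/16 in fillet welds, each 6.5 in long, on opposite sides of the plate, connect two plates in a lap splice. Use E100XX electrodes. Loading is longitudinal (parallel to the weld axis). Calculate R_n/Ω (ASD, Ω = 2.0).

R_n/Ω ≈ 51.7 kips

E100XX → F_EXX = 100 ksi.
Effective throat t_e = 0.707 × 0.1875 = 0.1326 in.
Total length L = 13 in; A_we = 0.1326 × 13 = 1.723 in².
F_nw = 0.6 F_EXX = 0.6 × 100 = 60 ksi.
R_n = 60 × 1.723 = 103.4 kips; R_n/Ω = 103.4/2.0 = 51.7 kips.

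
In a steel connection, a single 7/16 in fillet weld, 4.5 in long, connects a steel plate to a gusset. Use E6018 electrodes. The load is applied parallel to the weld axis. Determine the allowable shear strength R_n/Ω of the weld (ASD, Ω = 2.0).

E60XX → F_EXX = 60 ksi.
Effective throat t_e = 0.707 × 0.4375 = 0.3093 in.
Total length L = 4.5 in; A_we = 0.3093 × 4.5 = 1.392 in².
F_nw = 0.6 F_EXX = 0.6 × 60 = 36 ksi.
R_n = 36 × 1.392 = 50.11 kip; R_n/Ω = 50.11/2.0 = 25.05 kip.

R_n/Ω ≈ 25.1 kip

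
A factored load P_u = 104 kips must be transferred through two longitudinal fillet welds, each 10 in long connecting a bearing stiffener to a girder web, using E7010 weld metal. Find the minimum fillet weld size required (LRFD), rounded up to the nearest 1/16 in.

E70XX → F_EXX = 70 ksi.
Total weld length L = 20 in.
Required throat t_e = P_u / (φ × 0.6 F_EXX × L) = 104 / (0.75 × 0.6 × 70 × 20) = 0.1651 in.
Required leg w = t_e / 0.707 = 0.2335 in → use 1/4 in.

w = 1/4 in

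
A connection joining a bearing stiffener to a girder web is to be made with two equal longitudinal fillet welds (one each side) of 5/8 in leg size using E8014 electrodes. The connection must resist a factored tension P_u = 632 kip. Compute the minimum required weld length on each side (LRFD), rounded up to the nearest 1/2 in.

E80XX → F_EXX = 80 ksi.
Throat t_e = 0.707 × 0.625 = 0.4419 in.
φr_n = 0.75 × 0.6 × 80 × 0.4419 = 15.91 kip/in.
L_req = P_u / φr_n = 632 / 15.91 = 39.73 in total.
Per side: 39.73 / 2 = 19.86 in.
Round up → use L = 20 in on each side.

L = 20 in on each side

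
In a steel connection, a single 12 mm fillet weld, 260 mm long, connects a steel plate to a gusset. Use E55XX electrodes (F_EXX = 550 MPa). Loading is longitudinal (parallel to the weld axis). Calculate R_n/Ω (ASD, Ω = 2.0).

R_n/Ω ≈ 364 kN

Effective throat t_e = 0.707 × 12 = 8.484 mm.
Total length L = 260 mm; A_we = 8.484 × 260 = 2206 mm².
F_nw = 0.6 F_EXX = 0.6 × 550 = 330 MPa.
R_n = 330 × 2206 × 10⁻³ = 727.9 kN; R_n/Ω = 727.9/2.0 = 364 kN.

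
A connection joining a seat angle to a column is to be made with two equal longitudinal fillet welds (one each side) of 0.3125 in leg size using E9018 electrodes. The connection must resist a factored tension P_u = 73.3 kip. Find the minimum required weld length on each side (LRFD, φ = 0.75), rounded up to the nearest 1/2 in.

L = 4.5 in on each side

E90XX → F_EXX = 90 ksi.
Throat t_e = 0.707 × 0.3125 = 0.2209 in.
φr_n = 0.75 × 0.6 × 90 × 0.2209 = 8.948 kip/in.
L_req = P_u / φr_n = 73.3 / 8.948 = 8.192 in total.
Per side: 8.192 / 2 = 4.096 in.
Round up → use L = 4.5 in on each side.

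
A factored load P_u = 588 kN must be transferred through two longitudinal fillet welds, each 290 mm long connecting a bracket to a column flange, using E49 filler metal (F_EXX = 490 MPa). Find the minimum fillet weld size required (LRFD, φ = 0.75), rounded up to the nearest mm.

w = 7 mm

Total weld length L = 580 mm.
Required throat t_e = P_u / (φ × 0.6 F_EXX × L) = 588 / (0.75 × 0.6 × 490 × 580 × 10⁻³) = 4.598 mm.
Required leg w = t_e / 0.707 = 6.503 mm → use 7 mm.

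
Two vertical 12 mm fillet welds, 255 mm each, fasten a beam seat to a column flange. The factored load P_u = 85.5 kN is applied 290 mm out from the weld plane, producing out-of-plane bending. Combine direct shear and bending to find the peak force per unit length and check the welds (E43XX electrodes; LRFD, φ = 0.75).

f_max ≈ 1160 N/mm; adequate

E43XX → F_EXX = 430 MPa.
L_w = 2 × 255 = 510 mm; section modulus (unit throat) S = 2 × L²/6 = 21680 mm².
Direct shear f_v = P/L_w = 85.5×10³/510 = 167.6 N/mm.
Moment M = P × e = 85.5×10³ × 290 = 24795000 N·mm; bending f_b = M/S = 1144 N/mm.
f_max = √(f_v² + f_b²) = √(167.6² + 1144²) = 1156 N/mm.
φr_n = 0.75 × 0.6 × 430 × (0.707 × 12) = 1642 N/mm → adequate.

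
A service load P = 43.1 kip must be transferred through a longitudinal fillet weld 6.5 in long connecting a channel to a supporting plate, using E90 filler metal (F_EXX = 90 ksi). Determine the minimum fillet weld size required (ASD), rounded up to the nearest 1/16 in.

Total weld length L = 6.5 in.
Required throat t_e = P × Ω / (0.6 F_EXX × L) = 43.1 × 2.0 / (0.6 × 90 × 6.5) = 0.2456 in.
Required leg w = t_e / 0.707 = 0.3474 in → use 3/8 in.

w = 3/8 in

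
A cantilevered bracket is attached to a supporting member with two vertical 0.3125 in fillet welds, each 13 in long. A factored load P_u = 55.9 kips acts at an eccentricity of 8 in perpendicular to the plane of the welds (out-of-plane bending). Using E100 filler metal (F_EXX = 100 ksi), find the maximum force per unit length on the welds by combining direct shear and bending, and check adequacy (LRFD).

f_max ≈ 8.22 kip/in; adequate

L_w = 2 × 13 = 26 in; section modulus (unit throat) S = 2 × L²/6 = 56.33 in².
Direct shear f_v = P/L_w = 55.9/26 = 2.15 kip/in.
Moment M = P × e = 55.9 × 8 = 447.2 kip·in; bending f_b = M/S = 7.938 kip/in.
f_max = √(f_v² + f_b²) = √(2.15² + 7.938²) = 8.224 kip/in.
φr_n = 0.75 × 0.6 × 100 × (0.707 × 0.3125) = 9.942 kip/in → adequate.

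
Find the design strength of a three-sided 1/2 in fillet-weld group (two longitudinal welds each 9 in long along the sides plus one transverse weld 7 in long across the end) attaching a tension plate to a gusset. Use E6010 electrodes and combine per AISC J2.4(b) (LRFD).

E60XX → F_EXX = 60 ksi.
t_e = 0.707 × 0.5 = 0.3535 in.
R_nwl = 0.6 × 60 × 0.3535 × 18 = 229.1 kips (longitudinal, 2 welds).
R_nwt = 0.6 × 60 × 0.3535 × 7 = 89.08 kips (transverse, base value).
(i) R_nwl + R_nwt = 318.1 kips; (ii) 0.85 R_nwl + 1.5 R_nwt = 328.3 kips.
R_n = max = 328.3 kips [governs: (ii)]; φR_n = 246.2 kips.

φR_n ≈ 246 kips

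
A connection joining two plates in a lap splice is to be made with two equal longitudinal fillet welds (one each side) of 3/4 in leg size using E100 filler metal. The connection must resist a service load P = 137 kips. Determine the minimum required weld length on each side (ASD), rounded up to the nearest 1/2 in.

L = 4.5 in on each side

E100XX → F_EXX = 100 ksi.
Throat t_e = 0.707 × 0.75 = 0.5302 in.
r_n/Ω = (0.6 × 100 × 0.5302) / 2.0 = 15.91 kip/in.
L_req = P / (r_n/Ω) = 137 / 15.91 = 8.612 in total.
Per side: 8.612 / 2 = 4.306 in.
Round up → use L = 4.5 in on each side.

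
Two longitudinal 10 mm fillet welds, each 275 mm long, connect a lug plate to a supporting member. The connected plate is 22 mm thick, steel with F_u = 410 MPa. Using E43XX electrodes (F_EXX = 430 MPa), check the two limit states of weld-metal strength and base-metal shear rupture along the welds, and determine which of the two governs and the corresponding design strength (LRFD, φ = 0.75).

t_e = 0.707 × 10 = 7.07 mm; L = 550 mm.
Weld metal: φR_n = 0.75 × 0.6 × 430 × 7.07 × 550 × 10⁻³ = 752.4 kN.
Base metal (shear rupture): φR_n = 0.75 × 0.6 × 410 × 22 × 550 × 10⁻³ = 2232 kN.
Governing: weld metal.

φR_n ≈ 752 kN (weld metal governs)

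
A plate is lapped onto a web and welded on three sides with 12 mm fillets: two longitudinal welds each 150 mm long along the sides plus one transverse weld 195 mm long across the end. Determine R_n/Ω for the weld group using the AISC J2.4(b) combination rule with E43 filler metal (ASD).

E43XX → F_EXX = 430 MPa.
t_e = 0.707 × 12 = 8.484 mm.
R_nwl = 0.6 × 430 × 8.484 × 300 × 10⁻³ = 656.7 kN (longitudinal, 2 welds).
R_nwt = 0.6 × 430 × 8.484 × 195 × 10⁻³ = 426.8 kN (transverse, base value).
(i) R_nwl + R_nwt = 1083 kN; (ii) 0.85 R_nwl + 1.5 R_nwt = 1198 kN.
R_n = max = 1198 kN [governs: (ii)]; R_n/Ω = 599.2 kN.

R_n/Ω ≈ 599 kN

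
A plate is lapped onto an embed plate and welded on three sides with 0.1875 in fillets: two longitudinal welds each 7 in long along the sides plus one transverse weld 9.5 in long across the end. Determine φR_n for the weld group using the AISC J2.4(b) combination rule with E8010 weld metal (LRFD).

φR_n ≈ 125 kips

E80XX → F_EXX = 80 ksi.
t_e = 0.707 × 0.1875 = 0.1326 in.
R_nwl = 0.6 × 80 × 0.1326 × 14 = 89.08 kips (longitudinal, 2 welds).
R_nwt = 0.6 × 80 × 0.1326 × 9.5 = 60.45 kips (transverse, base value).
(i) R_nwl + R_nwt = 149.5 kips; (ii) 0.85 R_nwl + 1.5 R_nwt = 166.4 kips.
R_n = max = 166.4 kips [governs: (ii)]; φR_n = 124.8 kips.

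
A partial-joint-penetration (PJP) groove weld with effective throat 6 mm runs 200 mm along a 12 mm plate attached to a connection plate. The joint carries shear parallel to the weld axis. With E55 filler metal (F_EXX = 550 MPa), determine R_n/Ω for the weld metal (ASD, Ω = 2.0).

R_n/Ω ≈ 198 kN

Effective throat (given) t_e = 6 mm.
A_we = 6 × 200 = 1200 mm².
F_nw = 0.6 F_EXX = 330 MPa.
R_n/Ω = (330 × 1200) / 2.0 × 10⁻³ = 198 kN.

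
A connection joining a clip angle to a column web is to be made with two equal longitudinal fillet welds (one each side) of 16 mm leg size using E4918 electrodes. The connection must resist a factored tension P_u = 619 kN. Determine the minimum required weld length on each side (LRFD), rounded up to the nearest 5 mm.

L = 125 mm on each side

E49XX → F_EXX = 490 MPa.
Throat t_e = 0.707 × 16 = 11.31 mm.
φr_n = 0.75 × 0.6 × 490 × 11.31 × 10⁻³ = 2.494 kN/mm.
L_req = P_u / φr_n = 619 / 2.494 = 248.2 mm total.
Per side: 248.2 / 2 = 124.1 mm.
Round up → use L = 125 mm on each side.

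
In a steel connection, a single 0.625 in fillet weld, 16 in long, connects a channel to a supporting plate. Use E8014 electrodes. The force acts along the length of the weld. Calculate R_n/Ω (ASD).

E80XX → F_EXX = 80 ksi.
Effective throat t_e = 0.707 × 0.625 = 0.4419 in.
Total length L = 16 in; A_we = 0.4419 × 16 = 7.07 in².
F_nw = 0.6 F_EXX = 0.6 × 80 = 48 ksi.
R_n = 48 × 7.07 = 339.4 kips; R_n/Ω = 339.4/2.0 = 169.7 kips.

R_n/Ω ≈ 170 kips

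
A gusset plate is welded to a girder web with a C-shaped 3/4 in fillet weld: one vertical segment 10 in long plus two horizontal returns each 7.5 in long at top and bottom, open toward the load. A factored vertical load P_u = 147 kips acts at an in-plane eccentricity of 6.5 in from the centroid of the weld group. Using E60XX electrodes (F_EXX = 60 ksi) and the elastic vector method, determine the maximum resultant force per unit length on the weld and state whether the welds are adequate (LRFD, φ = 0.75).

f_max ≈ 16.1 kip/in; NOT adequate

Total weld length L_w = 25 in. Treat welds as unit-width lines.
Centroid: x̄ = 2×7.5×3.75 / 25 = 2.25 in from the vertical weld.
Polar moment about centroid: J = I_x + I_y = [10³/12 + 2×7.5×5²] + [10×2.25² + 2(7.5³/12 + 7.5×1.5²)] = 613 in³.
Direct shear f_v = P/L_w = 147 / 25 = 5.88 kip/in (vertical).
Torsion M = P·e = 147 × 6.5 = 955.5 kip·in.
Critical point at (x, y) = (5.25, 5) from centroid. f_tx = M·y/J = 7.793 kip/in; f_ty = M·x/J = 8.183 kip/in.
Resultant f_max = √[f_tx² + (f_v + f_ty)²] = √[7.793² + (5.88 + 8.183)²] = 16.08 kip/in.
Capacity per unit length: φr_n = 0.75 × 0.6 × 60 × (0.707 × 0.75) = 14.32 kip/in.
16.08 > 14.32 → NOT adequate.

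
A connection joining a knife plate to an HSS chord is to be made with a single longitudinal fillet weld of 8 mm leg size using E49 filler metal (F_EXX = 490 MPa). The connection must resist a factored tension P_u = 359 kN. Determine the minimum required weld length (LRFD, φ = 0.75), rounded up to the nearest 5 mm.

L = 290 mm

Throat t_e = 0.707 × 8 = 5.656 mm.
φr_n = 0.75 × 0.6 × 490 × 5.656 × 10⁻³ = 1.247 kN/mm.
L_req = P_u / φr_n = 359 / 1.247 = 287.9 mm total.
Round up → use L = 290 mm.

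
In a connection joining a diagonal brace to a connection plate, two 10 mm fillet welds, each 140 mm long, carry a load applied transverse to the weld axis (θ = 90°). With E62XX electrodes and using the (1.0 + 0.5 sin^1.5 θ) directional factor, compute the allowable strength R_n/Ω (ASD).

R_n/Ω ≈ 552 kN

E62XX → F_EXX = 620 MPa.
t_e = 0.707 × 10 = 7.07 mm; A_we = 7.07 × 280 = 1980 mm².
Directional factor: 1.0 + 0.5 sin^1.5(90°) = 1.5.
F_nw = 0.6 × 620 × 1.5 = 558 MPa.
R_n/Ω = (558 × 1980) / 2.0 × 10⁻³ = 552.3 kN.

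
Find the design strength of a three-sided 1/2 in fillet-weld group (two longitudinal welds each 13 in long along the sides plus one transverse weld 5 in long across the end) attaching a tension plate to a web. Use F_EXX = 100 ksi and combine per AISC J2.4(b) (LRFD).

φR_n ≈ 493 kip

t_e = 0.707 × 0.5 = 0.3535 in.
R_nwl = 0.6 × 100 × 0.3535 × 26 = 551.5 kip (longitudinal, 2 welds).
R_nwt = 0.6 × 100 × 0.3535 × 5 = 106 kip (transverse, base value).
(i) R_nwl + R_nwt = 657.5 kip; (ii) 0.85 R_nwl + 1.5 R_nwt = 627.8 kip.
R_n = max = 657.5 kip [governs: (i)]; φR_n = 493.1 kip.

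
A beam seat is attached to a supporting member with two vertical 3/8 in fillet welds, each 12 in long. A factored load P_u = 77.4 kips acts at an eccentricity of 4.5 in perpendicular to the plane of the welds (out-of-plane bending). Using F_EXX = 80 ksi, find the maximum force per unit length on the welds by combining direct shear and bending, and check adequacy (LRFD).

L_w = 2 × 12 = 24 in; section modulus (unit throat) S = 2 × L²/6 = 48 in².
Direct shear f_v = P/L_w = 77.4/24 = 3.225 kip/in.
Moment M = P × e = 77.4 × 4.5 = 348.3 kip·in; bending f_b = M/S = 7.256 kip/in.
f_max = √(f_v² + f_b²) = √(3.225² + 7.256²) = 7.941 kip/in.
φr_n = 0.75 × 0.6 × 80 × (0.707 × 0.375) = 9.544 kip/in → adequate.

f_max ≈ 7.94 kip/in; adequate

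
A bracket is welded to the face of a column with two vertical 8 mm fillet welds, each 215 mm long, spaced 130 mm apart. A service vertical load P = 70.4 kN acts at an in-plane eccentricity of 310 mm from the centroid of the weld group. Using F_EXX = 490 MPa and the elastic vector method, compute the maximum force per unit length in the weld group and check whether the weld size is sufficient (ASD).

f_max ≈ 885 N/mm; NOT adequate

Total weld length L_w = 430 mm. Treat welds as unit-width lines.
Polar moment about centroid: J = 2[d³/12 + d(b/2)²] = 2[215³/12 + 215×65²] = 3473000 mm³.
Direct shear f_v = P/L_w = 70.4×10³ / 430 = 163.7 N/mm (vertical).
Torsion M = P·e = 70.4×10³ × 310 = 21824000 N·mm.
Critical point at (x, y) = (65, 107.5) from centroid. f_tx = M·y/J = 675.5 N/mm; f_ty = M·x/J = 408.4 N/mm.
Resultant f_max = √[f_tx² + (f_v + f_ty)²] = √[675.5² + (163.7 + 408.4)²] = 885.2 N/mm.
Capacity per unit length: r_n/Ω = (1/2.0) × 0.6 × 490 × (0.707 × 8) = 831.4 N/mm.
885.2 > 831.4 → NOT adequate.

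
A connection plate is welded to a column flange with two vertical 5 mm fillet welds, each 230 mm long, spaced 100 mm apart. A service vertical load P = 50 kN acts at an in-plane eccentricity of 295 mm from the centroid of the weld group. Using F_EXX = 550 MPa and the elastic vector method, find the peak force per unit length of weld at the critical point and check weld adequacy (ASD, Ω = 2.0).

Total weld length L_w = 460 mm. Treat welds as unit-width lines.
Polar moment about centroid: J = 2[d³/12 + d(b/2)²] = 2[230³/12 + 230×50²] = 3178000 mm³.
Direct shear f_v = P/L_w = 50×10³ / 460 = 108.7 N/mm (vertical).
Torsion M = P·e = 50×10³ × 295 = 14750000 N·mm.
Critical point at (x, y) = (50, 115) from centroid. f_tx = M·y/J = 533.8 N/mm; f_ty = M·x/J = 232.1 N/mm.
Resultant f_max = √[f_tx² + (f_v + f_ty)²] = √[533.8² + (108.7 + 232.1)²] = 633.3 N/mm.
Capacity per unit length: r_n/Ω = (1/2.0) × 0.6 × 550 × (0.707 × 5) = 583.3 N/mm.
633.3 > 583.3 → NOT adequate.

f_max ≈ 633 N/mm; NOT adequate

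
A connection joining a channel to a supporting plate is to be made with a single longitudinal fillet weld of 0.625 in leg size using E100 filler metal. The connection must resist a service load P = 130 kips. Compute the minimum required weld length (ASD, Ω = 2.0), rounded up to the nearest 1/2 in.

L = 10 in

E100XX → F_EXX = 100 ksi.
Throat t_e = 0.707 × 0.625 = 0.4419 in.
r_n/Ω = (0.6 × 100 × 0.4419) / 2.0 = 13.26 kip/in.
L_req = P / (r_n/Ω) = 130 / 13.26 = 9.807 in total.
Round up → use L = 10 in.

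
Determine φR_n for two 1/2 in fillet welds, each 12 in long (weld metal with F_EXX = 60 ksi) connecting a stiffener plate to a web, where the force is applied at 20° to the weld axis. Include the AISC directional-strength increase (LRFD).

t_e = 0.707 × 0.5 = 0.3535 in; A_we = 0.3535 × 24 = 8.484 in².
Directional factor: 1.0 + 0.5 sin^1.5(20°) = 1.1.
F_nw = 0.6 × 60 × 1.1 = 39.6 ksi.
φR_n = 0.75 × 39.6 × 8.484 = 252 kip.

φR_n ≈ 252 kip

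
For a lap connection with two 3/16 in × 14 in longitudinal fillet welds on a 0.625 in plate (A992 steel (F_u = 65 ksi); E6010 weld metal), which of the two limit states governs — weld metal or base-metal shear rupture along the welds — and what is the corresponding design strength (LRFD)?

E60XX → F_EXX = 60 ksi.
t_e = 0.707 × 0.1875 = 0.1326 in; L = 28 in.
Weld metal: φR_n = 0.75 × 0.6 × 60 × 0.1326 × 28 = 100.2 kips.
Base metal (shear rupture): φR_n = 0.75 × 0.6 × 65 × 0.625 × 28 = 511.9 kips.
Governing: weld metal.

φR_n ≈ 100 kips (weld metal governs)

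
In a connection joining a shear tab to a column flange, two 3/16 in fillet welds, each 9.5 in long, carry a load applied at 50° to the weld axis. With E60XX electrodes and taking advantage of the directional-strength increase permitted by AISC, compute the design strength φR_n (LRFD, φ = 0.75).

E60XX → F_EXX = 60 ksi.
t_e = 0.707 × 0.1875 = 0.1326 in; A_we = 0.1326 × 19 = 2.519 in².
Directional factor: 1.0 + 0.5 sin^1.5(50°) = 1.335.
F_nw = 0.6 × 60 × 1.335 = 48.07 ksi.
φR_n = 0.75 × 48.07 × 2.519 = 90.8 kips.

φR_n ≈ 90.8 kips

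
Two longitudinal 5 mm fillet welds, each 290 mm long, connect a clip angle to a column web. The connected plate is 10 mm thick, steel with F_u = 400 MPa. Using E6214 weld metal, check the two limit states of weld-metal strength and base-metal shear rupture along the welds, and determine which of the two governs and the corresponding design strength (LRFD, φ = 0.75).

φR_n ≈ 572 kN (weld metal governs)

E62XX → F_EXX = 620 MPa.
t_e = 0.707 × 5 = 3.535 mm; L = 580 mm.
Weld metal: φR_n = 0.75 × 0.6 × 620 × 3.535 × 580 × 10⁻³ = 572 kN.
Base metal (shear rupture): φR_n = 0.75 × 0.6 × 400 × 10 × 580 × 10⁻³ = 1044 kN.
Governing: weld metal.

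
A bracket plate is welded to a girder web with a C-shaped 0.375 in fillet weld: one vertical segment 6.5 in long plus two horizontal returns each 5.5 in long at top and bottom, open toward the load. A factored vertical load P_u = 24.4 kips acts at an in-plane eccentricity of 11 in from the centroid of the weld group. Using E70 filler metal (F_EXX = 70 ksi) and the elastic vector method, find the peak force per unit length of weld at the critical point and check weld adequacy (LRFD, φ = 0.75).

f_max ≈ 7.87 kip/in; adequate

Total weld length L_w = 17.5 in. Treat welds as unit-width lines.
Centroid: x̄ = 2×5.5×2.75 / 17.5 = 1.729 in from the vertical weld.
Polar moment about centroid: J = I_x + I_y = [6.5³/12 + 2×5.5×3.25²] + [6.5×1.729² + 2(5.5³/12 + 5.5×1.021²)] = 197.7 in³.
Direct shear f_v = P/L_w = 24.4 / 17.5 = 1.394 kip/in (vertical).
Torsion M = P·e = 24.4 × 11 = 268.4 kip·in.
Critical point at (x, y) = (3.771, 3.25) from centroid. f_tx = M·y/J = 4.412 kip/in; f_ty = M·x/J = 5.12 kip/in.
Resultant f_max = √[f_tx² + (f_v + f_ty)²] = √[4.412² + (1.394 + 5.12)²] = 7.868 kip/in.
Capacity per unit length: φr_n = 0.75 × 0.6 × 70 × (0.707 × 0.375) = 8.351 kip/in.
7.868 ≤ 8.351 → adequate.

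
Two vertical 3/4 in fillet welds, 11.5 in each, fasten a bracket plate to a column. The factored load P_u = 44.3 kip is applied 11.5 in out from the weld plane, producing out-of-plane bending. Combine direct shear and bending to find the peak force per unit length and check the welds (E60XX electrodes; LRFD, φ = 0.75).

E60XX → F_EXX = 60 ksi.
L_w = 2 × 11.5 = 23 in; section modulus (unit throat) S = 2 × L²/6 = 44.08 in².
Direct shear f_v = P/L_w = 44.3/23 = 1.926 kip/in.
Moment M = P × e = 44.3 × 11.5 = 509.45 kip·in; bending f_b = M/S = 11.56 kip/in.
f_max = √(f_v² + f_b²) = √(1.926² + 11.56²) = 11.72 kip/in.
φr_n = 0.75 × 0.6 × 60 × (0.707 × 0.75) = 14.32 kip/in → adequate.

f_max ≈ 11.7 kip/in; adequate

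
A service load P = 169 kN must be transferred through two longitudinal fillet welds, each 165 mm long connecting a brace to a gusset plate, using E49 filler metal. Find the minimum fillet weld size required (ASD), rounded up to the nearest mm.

E49XX → F_EXX = 490 MPa.
Total weld length L = 330 mm.
Required throat t_e = P × Ω / (0.6 F_EXX × L) = 169 × 2.0 / (0.6 × 490 × 330 × 10⁻³) = 3.484 mm.
Required leg w = t_e / 0.707 = 4.928 mm → use 5 mm.

w = 5 mm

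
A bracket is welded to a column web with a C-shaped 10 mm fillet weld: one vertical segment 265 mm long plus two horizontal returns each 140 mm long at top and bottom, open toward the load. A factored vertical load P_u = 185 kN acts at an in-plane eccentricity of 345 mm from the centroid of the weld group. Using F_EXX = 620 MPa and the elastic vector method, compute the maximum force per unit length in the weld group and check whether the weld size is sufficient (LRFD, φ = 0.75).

Total weld length L_w = 545 mm. Treat welds as unit-width lines.
Centroid: x̄ = 2×140×70 / 545 = 35.96 mm from the vertical weld.
Polar moment about centroid: J = I_x + I_y = [265³/12 + 2×140×132.5²] + [265×35.96² + 2(140³/12 + 140×34.04²)] = 7591000 mm³.
Direct shear f_v = P/L_w = 185×10³ / 545 = 339.4 N/mm (vertical).
Torsion M = P·e = 185×10³ × 345 = 63825000 N·mm.
Critical point at (x, y) = (104, 132.5) from centroid. f_tx = M·y/J = 1114 N/mm; f_ty = M·x/J = 874.7 N/mm.
Resultant f_max = √[f_tx² + (f_v + f_ty)²] = √[1114² + (339.4 + 874.7)²] = 1648 N/mm.
Capacity per unit length: φr_n = 0.75 × 0.6 × 620 × (0.707 × 10) = 1973 N/mm.
1648 ≤ 1973 → adequate.

f_max ≈ 1650 N/mm; adequate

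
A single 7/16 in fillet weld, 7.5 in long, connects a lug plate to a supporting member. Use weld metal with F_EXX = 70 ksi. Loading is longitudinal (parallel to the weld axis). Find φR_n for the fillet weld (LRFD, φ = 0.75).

φR_n ≈ 73.1 kip

Effective throat t_e = 0.707 × 0.4375 = 0.3093 in.
Total length L = 7.5 in; A_we = 0.3093 × 7.5 = 2.32 in².
F_nw = 0.6 F_EXX = 0.6 × 70 = 42 ksi.
φR_n = 0.75 × 42 × 2.32 = 73.08 kip.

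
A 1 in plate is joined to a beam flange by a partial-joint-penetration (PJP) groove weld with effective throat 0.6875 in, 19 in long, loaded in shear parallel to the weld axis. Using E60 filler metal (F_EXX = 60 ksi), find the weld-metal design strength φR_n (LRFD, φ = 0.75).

φR_n ≈ 353 kips

Effective throat (given) t_e = 0.6875 in.
A_we = 0.6875 × 19 = 13.06 in².
F_nw = 0.6 F_EXX = 36 ksi.
φR_n = 0.75 × 36 × 13.06 = 352.7 kips.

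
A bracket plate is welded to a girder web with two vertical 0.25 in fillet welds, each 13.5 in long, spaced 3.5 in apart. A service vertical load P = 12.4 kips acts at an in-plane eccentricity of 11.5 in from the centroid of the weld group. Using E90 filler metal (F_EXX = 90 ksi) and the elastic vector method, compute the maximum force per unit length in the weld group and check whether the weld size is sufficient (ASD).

Total weld length L_w = 27 in. Treat welds as unit-width lines.
Polar moment about centroid: J = 2[d³/12 + d(b/2)²] = 2[13.5³/12 + 13.5×1.75²] = 492.8 in³.
Direct shear f_v = P/L_w = 12.4 / 27 = 0.4593 kip/in (vertical).
Torsion M = P·e = 12.4 × 11.5 = 142.6 kip·in.
Critical point at (x, y) = (1.75, 6.75) from centroid. f_tx = M·y/J = 1.953 kip/in; f_ty = M·x/J = 0.5064 kip/in.
Resultant f_max = √[f_tx² + (f_v + f_ty)²] = √[1.953² + (0.4593 + 0.5064)²] = 2.179 kip/in.
Capacity per unit length: r_n/Ω = (1/2.0) × 0.6 × 90 × (0.707 × 0.25) = 4.772 kip/in.
2.179 ≤ 4.772 → adequate.

f_max ≈ 2.18 kip/in; adequate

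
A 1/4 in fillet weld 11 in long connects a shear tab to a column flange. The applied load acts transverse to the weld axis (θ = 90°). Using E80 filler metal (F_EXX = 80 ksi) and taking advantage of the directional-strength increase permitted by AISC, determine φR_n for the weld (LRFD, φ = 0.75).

φR_n ≈ 105 kip

t_e = 0.707 × 0.25 = 0.1767 in; A_we = 0.1767 × 11 = 1.944 in².
Directional factor: 1.0 + 0.5 sin^1.5(90°) = 1.5.
F_nw = 0.6 × 80 × 1.5 = 72 ksi.
φR_n = 0.75 × 72 × 1.944 = 105 kip.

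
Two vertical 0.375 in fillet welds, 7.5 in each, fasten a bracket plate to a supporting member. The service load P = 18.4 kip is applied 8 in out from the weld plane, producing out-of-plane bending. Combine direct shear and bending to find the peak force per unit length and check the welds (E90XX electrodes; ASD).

f_max ≈ 7.95 kip/in; NOT adequate

E90XX → F_EXX = 90 ksi.
L_w = 2 × 7.5 = 15 in; section modulus (unit throat) S = 2 × L²/6 = 18.75 in².
Direct shear f_v = P/L_w = 18.4/15 = 1.227 kip/in.
Moment M = P × e = 18.4 × 8 = 147.2 kip·in; bending f_b = M/S = 7.851 kip/in.
f_max = √(f_v² + f_b²) = √(1.227² + 7.851²) = 7.946 kip/in.
r_n/Ω = (1/2.0) × 0.6 × 90 × (0.707 × 0.375) = 7.158 kip/in → NOT adequate.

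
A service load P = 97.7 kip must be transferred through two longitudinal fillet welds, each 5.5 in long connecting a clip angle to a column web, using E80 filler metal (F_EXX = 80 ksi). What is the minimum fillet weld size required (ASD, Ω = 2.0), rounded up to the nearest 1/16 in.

w = 9/16 in

Total weld length L = 11 in.
Required throat t_e = P × Ω / (0.6 F_EXX × L) = 97.7 × 2.0 / (0.6 × 80 × 11) = 0.3701 in.
Required leg w = t_e / 0.707 = 0.5234 in → use 9/16 in.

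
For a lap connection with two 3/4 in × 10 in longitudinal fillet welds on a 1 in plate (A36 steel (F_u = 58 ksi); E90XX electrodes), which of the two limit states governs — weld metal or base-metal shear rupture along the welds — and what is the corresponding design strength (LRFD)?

E90XX → F_EXX = 90 ksi.
t_e = 0.707 × 0.75 = 0.5302 in; L = 20 in.
Weld metal: φR_n = 0.75 × 0.6 × 90 × 0.5302 × 20 = 429.5 kip.
Base metal (shear rupture): φR_n = 0.75 × 0.6 × 58 × 1 × 20 = 522 kip.
Governing: weld metal.

φR_n ≈ 430 kip (weld metal governs)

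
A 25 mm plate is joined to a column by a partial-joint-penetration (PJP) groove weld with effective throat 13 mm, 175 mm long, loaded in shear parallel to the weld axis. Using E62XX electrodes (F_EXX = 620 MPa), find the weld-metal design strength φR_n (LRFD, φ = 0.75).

Effective throat (given) t_e = 13 mm.
A_we = 13 × 175 = 2275 mm².
F_nw = 0.6 F_EXX = 372 MPa.
φR_n = 0.75 × 372 × 2275 × 10⁻³ = 634.7 kN.

φR_n ≈ 635 kN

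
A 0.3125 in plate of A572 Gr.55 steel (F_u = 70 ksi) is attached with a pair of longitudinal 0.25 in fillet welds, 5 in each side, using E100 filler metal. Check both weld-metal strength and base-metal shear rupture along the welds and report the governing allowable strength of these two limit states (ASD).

E100XX → F_EXX = 100 ksi.
t_e = 0.707 × 0.25 = 0.1767 in; L = 10 in.
Weld metal: R_n/Ω = (1/2.0) × 0.6 × 100 × 0.1767 × 10 = 53.02 kip.
Base metal (shear rupture): R_n/Ω = (1/2.0) × 0.6 × 70 × 0.3125 × 10 = 65.62 kip.
Governing: weld metal.

R_n/Ω ≈ 53 kip (weld metal governs)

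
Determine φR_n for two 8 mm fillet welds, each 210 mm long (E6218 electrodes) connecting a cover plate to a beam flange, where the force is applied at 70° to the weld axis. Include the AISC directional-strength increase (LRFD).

φR_n ≈ 965 kN

E62XX → F_EXX = 620 MPa.
t_e = 0.707 × 8 = 5.656 mm; A_we = 5.656 × 420 = 2376 mm².
Directional factor: 1.0 + 0.5 sin^1.5(70°) = 1.455.
F_nw = 0.6 × 620 × 1.455 = 541.4 MPa.
φR_n = 0.75 × 541.4 × 2376 × 10⁻³ = 964.6 kN.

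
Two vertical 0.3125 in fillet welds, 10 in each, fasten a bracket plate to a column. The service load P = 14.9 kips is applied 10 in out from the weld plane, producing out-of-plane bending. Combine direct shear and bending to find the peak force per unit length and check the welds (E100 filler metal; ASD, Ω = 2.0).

E100XX → F_EXX = 100 ksi.
L_w = 2 × 10 = 20 in; section modulus (unit throat) S = 2 × L²/6 = 33.33 in².
Direct shear f_v = P/L_w = 14.9/20 = 0.745 kip/in.
Moment M = P × e = 14.9 × 10 = 149 kip·in; bending f_b = M/S = 4.47 kip/in.
f_max = √(f_v² + f_b²) = √(0.745² + 4.47²) = 4.532 kip/in.
r_n/Ω = (1/2.0) × 0.6 × 100 × (0.707 × 0.3125) = 6.628 kip/in → adequate.

f_max ≈ 4.53 kip/in; adequate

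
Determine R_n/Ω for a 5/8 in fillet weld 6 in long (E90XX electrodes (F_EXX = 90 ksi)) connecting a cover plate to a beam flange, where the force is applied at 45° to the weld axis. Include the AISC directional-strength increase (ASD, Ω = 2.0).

R_n/Ω ≈ 92.9 kip

t_e = 0.707 × 0.625 = 0.4419 in; A_we = 0.4419 × 6 = 2.651 in².
Directional factor: 1.0 + 0.5 sin^1.5(45°) = 1.297.
F_nw = 0.6 × 90 × 1.297 = 70.05 ksi.
R_n/Ω = (70.05 × 2.651) / 2.0 = 92.87 kip.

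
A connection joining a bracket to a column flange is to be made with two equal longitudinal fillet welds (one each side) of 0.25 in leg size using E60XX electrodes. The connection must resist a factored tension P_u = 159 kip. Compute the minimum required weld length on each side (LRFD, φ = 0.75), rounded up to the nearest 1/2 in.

E60XX → F_EXX = 60 ksi.
Throat t_e = 0.707 × 0.25 = 0.1767 in.
φr_n = 0.75 × 0.6 × 60 × 0.1767 = 4.772 kip/in.
L_req = P_u / φr_n = 159 / 4.772 = 33.32 in total.
Per side: 33.32 / 2 = 16.66 in.
Round up → use L = 17 in on each side.

L = 17 in on each side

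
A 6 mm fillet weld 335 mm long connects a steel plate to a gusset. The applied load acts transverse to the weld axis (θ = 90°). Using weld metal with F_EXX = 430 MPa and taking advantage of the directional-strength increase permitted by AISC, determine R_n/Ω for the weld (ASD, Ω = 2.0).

t_e = 0.707 × 6 = 4.242 mm; A_we = 4.242 × 335 = 1421 mm².
Directional factor: 1.0 + 0.5 sin^1.5(90°) = 1.5.
F_nw = 0.6 × 430 × 1.5 = 387 MPa.
R_n/Ω = (387 × 1421) / 2.0 × 10⁻³ = 275 kN.

R_n/Ω ≈ 275 kN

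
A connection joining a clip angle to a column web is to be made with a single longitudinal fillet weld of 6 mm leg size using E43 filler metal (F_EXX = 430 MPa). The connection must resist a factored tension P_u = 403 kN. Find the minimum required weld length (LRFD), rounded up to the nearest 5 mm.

Throat t_e = 0.707 × 6 = 4.242 mm.
φr_n = 0.75 × 0.6 × 430 × 4.242 × 10⁻³ = 0.8208 kN/mm.
L_req = P_u / φr_n = 403 / 0.8208 = 491 mm total.
Round up → use L = 495 mm.

L = 495 mm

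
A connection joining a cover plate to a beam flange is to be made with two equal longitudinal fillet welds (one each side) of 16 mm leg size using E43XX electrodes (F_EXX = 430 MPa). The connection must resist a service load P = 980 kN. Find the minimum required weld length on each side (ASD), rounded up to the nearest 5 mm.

L = 340 mm on each side

Throat t_e = 0.707 × 16 = 11.31 mm.
r_n/Ω = (0.6 × 430 × 11.31) / 2.0 = 1459 N/mm = 1.459 kN/mm.
L_req = P / (r_n/Ω) = 980 / 1.459 = 671.6 mm total.
Per side: 671.6 / 2 = 335.8 mm.
Round up → use L = 340 mm on each side.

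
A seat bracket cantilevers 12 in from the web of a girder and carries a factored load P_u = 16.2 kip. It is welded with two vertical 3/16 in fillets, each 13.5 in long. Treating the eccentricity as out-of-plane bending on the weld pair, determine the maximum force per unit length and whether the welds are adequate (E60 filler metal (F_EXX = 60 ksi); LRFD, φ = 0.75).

f_max ≈ 3.26 kip/in; adequate

L_w = 2 × 13.5 = 27 in; section modulus (unit throat) S = 2 × L²/6 = 60.75 in².
Direct shear f_v = P/L_w = 16.2/27 = 0.6 kip/in.
Moment M = P × e = 16.2 × 12 = 194.4 kip·in; bending f_b = M/S = 3.2 kip/in.
f_max = √(f_v² + f_b²) = √(0.6² + 3.2²) = 3.256 kip/in.
φr_n = 0.75 × 0.6 × 60 × (0.707 × 0.1875) = 3.579 kip/in → adequate.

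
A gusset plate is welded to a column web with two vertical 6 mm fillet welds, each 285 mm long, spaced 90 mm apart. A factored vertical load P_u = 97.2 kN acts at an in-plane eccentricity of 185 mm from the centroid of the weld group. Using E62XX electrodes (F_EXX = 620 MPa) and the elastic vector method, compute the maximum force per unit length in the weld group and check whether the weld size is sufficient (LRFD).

Total weld length L_w = 570 mm. Treat welds as unit-width lines.
Polar moment about centroid: J = 2[d³/12 + d(b/2)²] = 2[285³/12 + 285×45²] = 5012000 mm³.
Direct shear f_v = P/L_w = 97.2×10³ / 570 = 170.5 N/mm (vertical).
Torsion M = P·e = 97.2×10³ × 185 = 17982000 N·mm.
Critical point at (x, y) = (45, 142.5) from centroid. f_tx = M·y/J = 511.2 N/mm; f_ty = M·x/J = 161.4 N/mm.
Resultant f_max = √[f_tx² + (f_v + f_ty)²] = √[511.2² + (170.5 + 161.4)²] = 609.5 N/mm.
Capacity per unit length: φr_n = 0.75 × 0.6 × 620 × (0.707 × 6) = 1184 N/mm.
609.5 ≤ 1184 → adequate.

f_max ≈ 610 N/mm; adequate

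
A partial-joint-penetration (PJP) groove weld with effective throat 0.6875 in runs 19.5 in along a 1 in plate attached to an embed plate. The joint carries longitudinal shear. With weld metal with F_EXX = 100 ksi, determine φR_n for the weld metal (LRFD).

φR_n ≈ 603 kips

Effective throat (given) t_e = 0.6875 in.
A_we = 0.6875 × 19.5 = 13.41 in².
F_nw = 0.6 F_EXX = 60 ksi.
φR_n = 0.75 × 60 × 13.41 = 603.3 kips.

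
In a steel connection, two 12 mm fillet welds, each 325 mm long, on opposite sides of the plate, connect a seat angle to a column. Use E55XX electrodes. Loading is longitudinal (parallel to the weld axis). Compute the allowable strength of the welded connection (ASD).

E55XX → F_EXX = 550 MPa.
Effective throat t_e = 0.707 × 12 = 8.484 mm.
Total length L = 650 mm; A_we = 8.484 × 650 = 5515 mm².
F_nw = 0.6 F_EXX = 0.6 × 550 = 330 MPa.
R_n = 330 × 5515 × 10⁻³ = 1820 kN; R_n/Ω = 1820/2.0 = 909.9 kN.

R_n/Ω ≈ 910 kN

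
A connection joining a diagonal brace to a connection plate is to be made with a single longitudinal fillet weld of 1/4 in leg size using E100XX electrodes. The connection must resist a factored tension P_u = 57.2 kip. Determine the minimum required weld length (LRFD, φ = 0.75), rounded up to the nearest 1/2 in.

L = 7.5 in

E100XX → F_EXX = 100 ksi.
Throat t_e = 0.707 × 0.25 = 0.1767 in.
φr_n = 0.75 × 0.6 × 100 × 0.1767 = 7.954 kip/in.
L_req = P_u / φr_n = 57.2 / 7.954 = 7.192 in total.
Round up → use L = 7.5 in.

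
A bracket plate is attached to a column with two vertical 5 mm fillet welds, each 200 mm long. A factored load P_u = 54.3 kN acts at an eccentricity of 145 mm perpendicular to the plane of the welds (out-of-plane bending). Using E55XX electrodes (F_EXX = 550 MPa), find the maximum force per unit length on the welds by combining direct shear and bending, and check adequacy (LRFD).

L_w = 2 × 200 = 400 mm; section modulus (unit throat) S = 2 × L²/6 = 13330 mm².
Direct shear f_v = P/L_w = 54.3×10³/400 = 135.8 N/mm.
Moment M = P × e = 54.3×10³ × 145 = 7873500 N·mm; bending f_b = M/S = 590.5 N/mm.
f_max = √(f_v² + f_b²) = √(135.8² + 590.5²) = 605.9 N/mm.
φr_n = 0.75 × 0.6 × 550 × (0.707 × 5) = 874.9 N/mm → adequate.

f_max ≈ 606 N/mm; adequate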